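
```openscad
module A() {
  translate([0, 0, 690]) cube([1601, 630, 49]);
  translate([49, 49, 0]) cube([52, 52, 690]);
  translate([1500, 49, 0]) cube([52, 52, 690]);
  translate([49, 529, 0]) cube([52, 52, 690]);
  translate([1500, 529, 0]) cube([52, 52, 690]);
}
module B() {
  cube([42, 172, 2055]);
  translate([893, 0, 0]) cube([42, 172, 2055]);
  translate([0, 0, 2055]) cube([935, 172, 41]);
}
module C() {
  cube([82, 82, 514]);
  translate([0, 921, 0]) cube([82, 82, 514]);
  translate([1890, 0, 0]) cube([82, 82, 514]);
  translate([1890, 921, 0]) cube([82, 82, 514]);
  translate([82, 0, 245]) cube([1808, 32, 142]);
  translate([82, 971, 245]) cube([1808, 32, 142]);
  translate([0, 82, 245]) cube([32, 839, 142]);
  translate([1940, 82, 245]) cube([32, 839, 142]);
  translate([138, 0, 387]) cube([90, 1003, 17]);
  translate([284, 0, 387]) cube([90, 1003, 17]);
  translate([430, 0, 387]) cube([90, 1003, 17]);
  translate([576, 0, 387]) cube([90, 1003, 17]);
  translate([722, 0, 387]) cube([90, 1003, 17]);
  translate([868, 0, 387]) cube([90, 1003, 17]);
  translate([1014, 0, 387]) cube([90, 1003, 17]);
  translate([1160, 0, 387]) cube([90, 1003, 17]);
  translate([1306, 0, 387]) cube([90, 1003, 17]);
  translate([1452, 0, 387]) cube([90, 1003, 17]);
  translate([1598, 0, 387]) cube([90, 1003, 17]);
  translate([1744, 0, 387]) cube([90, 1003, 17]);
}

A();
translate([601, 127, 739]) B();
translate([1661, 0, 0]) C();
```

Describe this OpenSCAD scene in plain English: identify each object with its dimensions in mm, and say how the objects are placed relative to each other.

A is a table with a 1601×630 mm rectangular top, 49 mm thick, top surface at z = 739 mm, supported by four 52×52 mm square legs, each inset 49 mm from the nearest pair of top edges, running from the floor.

B is a door frame. The clear opening is 851 mm wide and 2055 mm high. Two 42 mm wide jambs, 172 mm deep, stand either side of the opening from the floor to the top of the opening. A 41 mm thick head sits across the top of both jambs, spanning the full outside width of the frame.

C is a bed frame 1972 mm long (x) by 1003 mm wide (y). Four 82×82 mm corner posts, 514 mm tall, at the corners of the footprint. Four rails of 32 mm thickness and 142 mm height run between adjacent posts with their undersides at z = 245 mm, their outer faces flush with the outside of the frame (the two x-running rails run between the posts' inner faces; the two y-running rails run between the posts' inner faces). 12 slats, each 90 mm wide (x) and 17 mm thick, lie across the top of the two x-running rails, running the full 1003 mm width of the frame in y; the slats are evenly spaced along x between the inner faces of the end posts with equal gaps (rounded down to the nearest mm) at the −x end and between each pair — any rounding remainder accumulates at the +x end.

The door frame is on top of the table. The bed frame is on the floor beside the table on its +x side.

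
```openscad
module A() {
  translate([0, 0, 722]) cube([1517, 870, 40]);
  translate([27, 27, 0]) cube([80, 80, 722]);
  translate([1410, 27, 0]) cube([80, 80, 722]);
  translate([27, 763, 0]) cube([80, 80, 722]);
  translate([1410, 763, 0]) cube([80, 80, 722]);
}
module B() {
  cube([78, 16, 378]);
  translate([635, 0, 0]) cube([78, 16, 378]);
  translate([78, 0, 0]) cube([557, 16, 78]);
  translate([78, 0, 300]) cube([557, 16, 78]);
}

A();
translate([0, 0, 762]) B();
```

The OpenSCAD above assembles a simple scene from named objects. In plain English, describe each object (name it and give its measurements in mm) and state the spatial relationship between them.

A is a rectangular dining table. The top is 1517×870×40 mm with its upper surface at z = 762 mm. It stands on four 80×80 mm square legs, each inset 27 mm from the nearest pair of top edges, running from the floor to the underside of the top.

B is a rectangular picture frame lying in the x–z plane (depth along y). The opening is 557 mm wide (x) by 222 mm tall (z), surrounded by a border 78 mm wide on all four sides. The frame is 16 mm deep and is made of two full-height vertical stiles with two horizontal rails fitted between them.

The picture frame is on top of the table.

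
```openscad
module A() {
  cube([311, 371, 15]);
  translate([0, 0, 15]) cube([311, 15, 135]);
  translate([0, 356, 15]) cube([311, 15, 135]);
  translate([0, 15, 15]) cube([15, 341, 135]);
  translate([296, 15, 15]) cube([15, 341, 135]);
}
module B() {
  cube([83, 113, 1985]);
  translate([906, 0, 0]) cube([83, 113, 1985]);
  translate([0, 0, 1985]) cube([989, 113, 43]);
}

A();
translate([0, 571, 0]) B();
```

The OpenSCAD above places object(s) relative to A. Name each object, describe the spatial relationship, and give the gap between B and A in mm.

A is an open box. B is a door frame. The door frame is on the floor beside the open box on its +y side. The gap between the door frame and the open box is 200 mm.

The door frame's nearest face is 200 mm from the open box's +y face.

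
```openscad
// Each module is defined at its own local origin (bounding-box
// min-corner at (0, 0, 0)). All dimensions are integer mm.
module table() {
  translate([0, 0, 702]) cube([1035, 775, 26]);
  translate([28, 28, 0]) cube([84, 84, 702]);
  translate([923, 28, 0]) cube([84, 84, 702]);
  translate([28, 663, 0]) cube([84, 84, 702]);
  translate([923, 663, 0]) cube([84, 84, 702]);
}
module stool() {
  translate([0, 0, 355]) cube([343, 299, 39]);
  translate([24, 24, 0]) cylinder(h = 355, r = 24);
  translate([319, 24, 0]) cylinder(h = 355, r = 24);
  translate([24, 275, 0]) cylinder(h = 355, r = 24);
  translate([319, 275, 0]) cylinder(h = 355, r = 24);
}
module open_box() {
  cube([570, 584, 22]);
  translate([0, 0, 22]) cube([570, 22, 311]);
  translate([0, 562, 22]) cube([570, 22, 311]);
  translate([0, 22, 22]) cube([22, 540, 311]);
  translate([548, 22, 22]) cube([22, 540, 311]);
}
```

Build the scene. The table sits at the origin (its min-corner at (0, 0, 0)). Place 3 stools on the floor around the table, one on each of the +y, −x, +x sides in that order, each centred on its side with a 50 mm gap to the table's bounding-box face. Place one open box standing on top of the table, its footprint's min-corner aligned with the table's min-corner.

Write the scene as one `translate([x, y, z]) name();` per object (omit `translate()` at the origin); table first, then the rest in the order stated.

table();
translate([346, 825, 0]) stool();
translate([-393, 238, 0]) stool();
translate([1085, 238, 0]) stool();
translate([0, 0, 728]) open_box();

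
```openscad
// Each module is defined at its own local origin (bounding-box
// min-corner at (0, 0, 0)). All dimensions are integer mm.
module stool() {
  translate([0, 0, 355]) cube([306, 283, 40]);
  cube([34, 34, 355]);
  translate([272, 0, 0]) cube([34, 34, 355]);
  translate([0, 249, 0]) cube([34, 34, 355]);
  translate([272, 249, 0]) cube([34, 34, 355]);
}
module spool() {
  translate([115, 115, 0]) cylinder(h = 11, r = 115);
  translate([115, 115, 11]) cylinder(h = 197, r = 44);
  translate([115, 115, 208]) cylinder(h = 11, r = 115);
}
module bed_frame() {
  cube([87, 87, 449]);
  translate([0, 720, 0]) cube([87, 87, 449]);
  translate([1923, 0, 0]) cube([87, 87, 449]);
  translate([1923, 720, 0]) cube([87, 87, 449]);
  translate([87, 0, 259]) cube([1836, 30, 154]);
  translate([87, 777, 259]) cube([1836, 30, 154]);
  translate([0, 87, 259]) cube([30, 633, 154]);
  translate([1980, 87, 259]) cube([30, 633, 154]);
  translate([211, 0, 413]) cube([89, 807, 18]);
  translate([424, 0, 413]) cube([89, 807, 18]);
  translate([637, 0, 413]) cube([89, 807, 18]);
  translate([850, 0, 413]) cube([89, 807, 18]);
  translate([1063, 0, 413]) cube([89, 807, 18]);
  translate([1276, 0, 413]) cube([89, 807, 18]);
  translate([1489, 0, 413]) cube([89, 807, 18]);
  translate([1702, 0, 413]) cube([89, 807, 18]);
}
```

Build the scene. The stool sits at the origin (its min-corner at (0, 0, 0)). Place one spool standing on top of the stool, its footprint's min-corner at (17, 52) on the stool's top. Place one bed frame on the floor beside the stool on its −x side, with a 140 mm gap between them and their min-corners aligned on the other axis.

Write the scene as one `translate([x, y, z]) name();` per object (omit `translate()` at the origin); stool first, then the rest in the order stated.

stool();
translate([17, 52, 395]) spool();
translate([-2150, 0, 0]) bed_frame();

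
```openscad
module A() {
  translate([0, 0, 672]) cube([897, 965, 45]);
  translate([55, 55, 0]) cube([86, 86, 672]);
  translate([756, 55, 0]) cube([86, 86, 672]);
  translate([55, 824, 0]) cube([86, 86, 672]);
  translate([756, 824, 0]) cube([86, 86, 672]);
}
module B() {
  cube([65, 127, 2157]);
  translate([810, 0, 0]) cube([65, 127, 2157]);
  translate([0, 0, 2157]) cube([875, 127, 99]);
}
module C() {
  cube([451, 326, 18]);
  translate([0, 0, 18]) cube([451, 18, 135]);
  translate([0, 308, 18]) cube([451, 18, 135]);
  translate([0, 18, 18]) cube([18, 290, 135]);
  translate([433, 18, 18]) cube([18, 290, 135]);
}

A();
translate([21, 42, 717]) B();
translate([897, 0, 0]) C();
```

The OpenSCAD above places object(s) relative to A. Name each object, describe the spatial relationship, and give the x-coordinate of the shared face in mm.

The table's +x face and the open box's −x face are both at x = 897 mm.

A is a table. B is a door frame. C is an open box. The door frame is on top of the table. The open box is against the table's +x side, with their −y faces flush. The x-coordinate of the shared face is 897 mm.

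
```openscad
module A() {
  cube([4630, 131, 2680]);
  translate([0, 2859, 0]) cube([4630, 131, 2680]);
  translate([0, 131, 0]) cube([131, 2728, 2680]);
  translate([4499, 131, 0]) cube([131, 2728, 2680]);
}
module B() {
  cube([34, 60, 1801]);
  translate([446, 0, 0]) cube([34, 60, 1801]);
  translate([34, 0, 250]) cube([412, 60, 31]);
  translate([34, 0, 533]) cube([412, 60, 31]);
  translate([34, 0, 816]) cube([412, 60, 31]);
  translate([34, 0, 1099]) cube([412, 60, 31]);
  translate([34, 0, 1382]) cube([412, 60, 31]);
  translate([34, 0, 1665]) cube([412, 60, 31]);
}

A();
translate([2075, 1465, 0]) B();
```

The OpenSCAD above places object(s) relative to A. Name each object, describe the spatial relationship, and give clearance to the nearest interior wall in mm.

A is a house frame. B is a ladder. The ladder sits inside the house frame, centred. The clearance to the nearest interior wall is 1334 mm.

Clearances: x = 1944, y = 1334; minimum 1334 mm.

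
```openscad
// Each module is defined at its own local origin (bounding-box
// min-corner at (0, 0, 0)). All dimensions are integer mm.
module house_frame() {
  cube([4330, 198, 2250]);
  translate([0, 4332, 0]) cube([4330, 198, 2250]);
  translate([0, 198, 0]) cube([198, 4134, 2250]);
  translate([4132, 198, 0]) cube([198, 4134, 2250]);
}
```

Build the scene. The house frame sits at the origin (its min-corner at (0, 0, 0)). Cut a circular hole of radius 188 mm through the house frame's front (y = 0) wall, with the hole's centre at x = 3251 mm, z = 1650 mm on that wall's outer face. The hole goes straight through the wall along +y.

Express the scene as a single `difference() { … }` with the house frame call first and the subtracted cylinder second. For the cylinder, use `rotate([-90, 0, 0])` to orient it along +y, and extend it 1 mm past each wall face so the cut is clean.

difference() {
  house_frame();
  translate([3251, -1, 1650]) rotate([-90, 0, 0]) cylinder(h = 200, r = 188);
}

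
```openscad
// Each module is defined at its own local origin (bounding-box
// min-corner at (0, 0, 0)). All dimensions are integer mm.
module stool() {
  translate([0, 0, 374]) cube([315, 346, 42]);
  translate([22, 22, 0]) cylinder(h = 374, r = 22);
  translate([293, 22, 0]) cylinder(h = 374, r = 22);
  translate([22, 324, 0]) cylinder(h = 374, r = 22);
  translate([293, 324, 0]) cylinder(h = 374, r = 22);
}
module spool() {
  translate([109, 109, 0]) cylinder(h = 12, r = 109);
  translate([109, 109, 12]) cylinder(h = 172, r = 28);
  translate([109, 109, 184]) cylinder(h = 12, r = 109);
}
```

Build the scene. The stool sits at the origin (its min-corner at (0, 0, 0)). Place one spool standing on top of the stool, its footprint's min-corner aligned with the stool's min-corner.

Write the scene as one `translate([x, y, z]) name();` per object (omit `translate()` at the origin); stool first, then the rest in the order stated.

stool();
translate([0, 0, 416]) spool();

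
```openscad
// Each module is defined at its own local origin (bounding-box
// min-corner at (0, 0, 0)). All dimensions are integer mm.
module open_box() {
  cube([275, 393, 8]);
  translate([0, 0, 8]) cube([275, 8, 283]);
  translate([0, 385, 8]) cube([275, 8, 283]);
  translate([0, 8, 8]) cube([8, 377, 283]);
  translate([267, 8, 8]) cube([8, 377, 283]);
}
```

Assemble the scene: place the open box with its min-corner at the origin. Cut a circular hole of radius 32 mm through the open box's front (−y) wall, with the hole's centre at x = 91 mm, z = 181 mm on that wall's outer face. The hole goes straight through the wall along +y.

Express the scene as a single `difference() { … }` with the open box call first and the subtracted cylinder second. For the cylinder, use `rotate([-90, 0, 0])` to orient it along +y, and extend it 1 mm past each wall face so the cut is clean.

difference() {
  open_box();
  translate([91, -1, 181]) rotate([-90, 0, 0]) cylinder(h = 10, r = 32);
}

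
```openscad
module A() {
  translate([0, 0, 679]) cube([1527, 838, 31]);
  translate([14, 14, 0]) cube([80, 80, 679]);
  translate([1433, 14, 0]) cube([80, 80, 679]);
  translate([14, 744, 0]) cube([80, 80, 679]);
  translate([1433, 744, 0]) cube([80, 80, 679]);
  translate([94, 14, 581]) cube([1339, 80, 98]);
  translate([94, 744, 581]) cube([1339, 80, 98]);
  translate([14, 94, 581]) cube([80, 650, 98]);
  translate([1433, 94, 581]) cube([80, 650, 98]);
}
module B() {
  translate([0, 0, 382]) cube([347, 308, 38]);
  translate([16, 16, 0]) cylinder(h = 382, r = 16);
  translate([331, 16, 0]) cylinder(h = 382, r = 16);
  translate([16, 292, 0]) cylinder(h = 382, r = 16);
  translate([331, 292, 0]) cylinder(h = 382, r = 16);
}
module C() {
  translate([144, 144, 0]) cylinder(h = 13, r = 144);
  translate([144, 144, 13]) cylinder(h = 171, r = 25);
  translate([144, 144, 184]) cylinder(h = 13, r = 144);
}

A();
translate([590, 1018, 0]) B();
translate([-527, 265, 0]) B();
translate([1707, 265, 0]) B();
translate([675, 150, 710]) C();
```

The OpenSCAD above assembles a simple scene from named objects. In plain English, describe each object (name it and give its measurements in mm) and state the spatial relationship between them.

A is a table with a 1527×838 mm rectangular top, 31 mm thick, top surface at z = 710 mm, supported by four 80×80 mm square legs, each inset 14 mm from the nearest pair of top edges, running from the floor. Four apron rails, 80 mm thick and 98 mm tall, run between adjacent legs with their top edges flush with the underside of the top and their outer faces flush with the legs' outer faces.

B is a four-legged stool. The seat is a 347×308×38 mm slab whose top surface is at z = 420 mm; four round legs, each 32 mm in diameter, run from the floor (z = 0) to the underside of the seat, each leg's axis is inset half a diameter from the nearest pair of seat edges (so the leg's bounding box is flush with the corner).

C is a spool: two coaxial disc flanges of radius 144 mm and thickness 13 mm, joined by a core cylinder of radius 25 mm and height 171 mm. The lower flange rests on z = 0 and the three cylinders share a vertical axis.

Three stools sit around the table at the +y, −x, +x sides. The spool is on top of the table.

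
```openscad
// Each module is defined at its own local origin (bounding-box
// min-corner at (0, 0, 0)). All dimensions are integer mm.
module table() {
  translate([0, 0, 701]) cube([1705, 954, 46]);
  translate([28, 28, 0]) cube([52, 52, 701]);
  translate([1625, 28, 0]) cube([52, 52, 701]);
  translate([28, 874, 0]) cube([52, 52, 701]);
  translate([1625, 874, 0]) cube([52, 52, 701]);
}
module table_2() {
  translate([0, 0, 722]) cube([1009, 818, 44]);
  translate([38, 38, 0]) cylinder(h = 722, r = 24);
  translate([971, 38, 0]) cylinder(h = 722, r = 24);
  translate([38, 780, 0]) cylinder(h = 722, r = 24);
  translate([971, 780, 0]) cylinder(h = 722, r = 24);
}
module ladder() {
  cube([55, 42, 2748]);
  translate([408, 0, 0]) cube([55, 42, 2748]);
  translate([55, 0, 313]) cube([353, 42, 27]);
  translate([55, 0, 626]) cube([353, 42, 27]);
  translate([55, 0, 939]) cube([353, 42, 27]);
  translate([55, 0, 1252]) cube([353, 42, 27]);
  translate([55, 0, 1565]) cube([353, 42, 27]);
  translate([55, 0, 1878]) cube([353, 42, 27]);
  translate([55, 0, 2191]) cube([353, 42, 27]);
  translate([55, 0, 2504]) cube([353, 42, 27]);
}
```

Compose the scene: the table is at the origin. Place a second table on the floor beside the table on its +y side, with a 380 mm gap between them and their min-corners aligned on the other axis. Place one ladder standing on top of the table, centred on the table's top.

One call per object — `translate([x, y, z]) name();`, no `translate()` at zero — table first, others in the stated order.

table();
translate([0, 1334, 0]) table_2();
translate([621, 456, 747]) ladder();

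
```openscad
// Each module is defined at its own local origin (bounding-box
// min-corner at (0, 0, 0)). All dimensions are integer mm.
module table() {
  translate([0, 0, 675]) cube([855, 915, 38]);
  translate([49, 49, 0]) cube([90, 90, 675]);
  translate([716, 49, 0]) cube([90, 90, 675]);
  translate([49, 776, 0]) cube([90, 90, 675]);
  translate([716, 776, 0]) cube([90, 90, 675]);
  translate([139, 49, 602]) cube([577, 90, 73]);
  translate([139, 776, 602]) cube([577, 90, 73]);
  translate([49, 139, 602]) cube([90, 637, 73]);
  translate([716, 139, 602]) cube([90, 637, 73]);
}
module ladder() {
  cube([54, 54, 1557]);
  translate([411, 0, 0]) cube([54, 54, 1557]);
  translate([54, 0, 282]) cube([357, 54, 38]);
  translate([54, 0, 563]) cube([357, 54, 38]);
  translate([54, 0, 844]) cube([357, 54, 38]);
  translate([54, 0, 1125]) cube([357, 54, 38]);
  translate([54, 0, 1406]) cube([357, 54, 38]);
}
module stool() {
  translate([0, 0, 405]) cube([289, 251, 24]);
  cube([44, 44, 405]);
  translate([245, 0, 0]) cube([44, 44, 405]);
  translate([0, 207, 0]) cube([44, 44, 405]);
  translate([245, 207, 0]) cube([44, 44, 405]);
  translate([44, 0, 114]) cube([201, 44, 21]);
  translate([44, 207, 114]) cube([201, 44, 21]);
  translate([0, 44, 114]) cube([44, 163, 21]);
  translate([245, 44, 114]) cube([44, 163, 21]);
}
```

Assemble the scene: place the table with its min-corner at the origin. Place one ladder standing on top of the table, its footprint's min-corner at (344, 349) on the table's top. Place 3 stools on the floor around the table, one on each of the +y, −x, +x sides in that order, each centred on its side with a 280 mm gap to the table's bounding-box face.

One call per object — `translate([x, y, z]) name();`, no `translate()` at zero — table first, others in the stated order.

table();
translate([344, 349, 713]) ladder();
translate([283, 1195, 0]) stool();
translate([-569, 332, 0]) stool();
translate([1135, 332, 0]) stool();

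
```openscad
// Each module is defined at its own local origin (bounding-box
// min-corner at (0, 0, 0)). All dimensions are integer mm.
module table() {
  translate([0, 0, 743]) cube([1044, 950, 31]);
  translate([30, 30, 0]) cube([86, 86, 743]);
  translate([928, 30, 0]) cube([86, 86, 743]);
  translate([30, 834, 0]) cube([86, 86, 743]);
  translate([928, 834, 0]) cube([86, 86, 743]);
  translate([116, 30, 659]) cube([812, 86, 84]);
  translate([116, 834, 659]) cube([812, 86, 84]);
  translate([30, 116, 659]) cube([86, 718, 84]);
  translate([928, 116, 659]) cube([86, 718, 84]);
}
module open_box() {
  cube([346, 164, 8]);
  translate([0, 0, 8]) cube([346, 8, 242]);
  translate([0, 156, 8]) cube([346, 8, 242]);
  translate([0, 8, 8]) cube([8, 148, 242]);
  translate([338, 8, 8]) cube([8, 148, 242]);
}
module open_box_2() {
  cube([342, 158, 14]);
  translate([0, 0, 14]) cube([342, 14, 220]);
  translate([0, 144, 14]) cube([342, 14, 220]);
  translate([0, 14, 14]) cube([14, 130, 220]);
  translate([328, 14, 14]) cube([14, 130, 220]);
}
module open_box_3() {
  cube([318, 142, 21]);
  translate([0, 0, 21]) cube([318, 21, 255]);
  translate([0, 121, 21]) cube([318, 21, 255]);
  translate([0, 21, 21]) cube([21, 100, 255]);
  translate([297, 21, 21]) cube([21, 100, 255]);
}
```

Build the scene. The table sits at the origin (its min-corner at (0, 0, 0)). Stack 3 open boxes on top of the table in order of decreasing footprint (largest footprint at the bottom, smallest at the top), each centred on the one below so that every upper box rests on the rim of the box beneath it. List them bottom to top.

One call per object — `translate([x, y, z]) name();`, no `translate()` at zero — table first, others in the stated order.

table();
translate([349, 393, 774]) open_box();
translate([351, 396, 1024]) open_box_2();
translate([363, 404, 1258]) open_box_3();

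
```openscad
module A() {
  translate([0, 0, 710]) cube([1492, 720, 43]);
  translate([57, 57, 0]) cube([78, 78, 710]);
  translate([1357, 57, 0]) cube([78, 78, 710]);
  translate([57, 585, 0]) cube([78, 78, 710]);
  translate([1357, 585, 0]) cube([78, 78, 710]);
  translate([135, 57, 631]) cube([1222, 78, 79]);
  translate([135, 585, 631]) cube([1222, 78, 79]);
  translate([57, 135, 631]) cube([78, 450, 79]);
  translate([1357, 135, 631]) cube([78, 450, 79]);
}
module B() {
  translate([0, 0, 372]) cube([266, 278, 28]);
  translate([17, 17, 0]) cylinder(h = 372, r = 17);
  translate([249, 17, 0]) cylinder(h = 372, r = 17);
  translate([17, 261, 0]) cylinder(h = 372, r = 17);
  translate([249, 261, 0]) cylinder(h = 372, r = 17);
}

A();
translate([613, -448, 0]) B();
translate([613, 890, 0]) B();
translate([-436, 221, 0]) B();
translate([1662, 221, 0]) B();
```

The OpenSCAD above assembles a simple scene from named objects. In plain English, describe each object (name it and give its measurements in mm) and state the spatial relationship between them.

A is a table: top 1492 mm (x) × 720 mm (y), 43 mm thick, upper face at z = 753 mm, on four 78×78 mm square legs, each inset 57 mm from the nearest pair of top edges, running from z = 0 to the bottom of the top. Four apron rails, 78 mm thick and 79 mm tall, run between adjacent legs with their top edges flush with the underside of the top and their outer faces flush with the legs' outer faces.

B is a four-legged stool. The seat is 266×278 mm, 28 mm thick, top at z = 400 mm. It stands on four round legs, each 34 mm in diameter, from z = 0 to the seat underside, each leg's axis is inset half a diameter from the nearest pair of seat edges (so the leg's bounding box is flush with the corner).

Four stools sit around the table at the −y, +y, −x, +x sides.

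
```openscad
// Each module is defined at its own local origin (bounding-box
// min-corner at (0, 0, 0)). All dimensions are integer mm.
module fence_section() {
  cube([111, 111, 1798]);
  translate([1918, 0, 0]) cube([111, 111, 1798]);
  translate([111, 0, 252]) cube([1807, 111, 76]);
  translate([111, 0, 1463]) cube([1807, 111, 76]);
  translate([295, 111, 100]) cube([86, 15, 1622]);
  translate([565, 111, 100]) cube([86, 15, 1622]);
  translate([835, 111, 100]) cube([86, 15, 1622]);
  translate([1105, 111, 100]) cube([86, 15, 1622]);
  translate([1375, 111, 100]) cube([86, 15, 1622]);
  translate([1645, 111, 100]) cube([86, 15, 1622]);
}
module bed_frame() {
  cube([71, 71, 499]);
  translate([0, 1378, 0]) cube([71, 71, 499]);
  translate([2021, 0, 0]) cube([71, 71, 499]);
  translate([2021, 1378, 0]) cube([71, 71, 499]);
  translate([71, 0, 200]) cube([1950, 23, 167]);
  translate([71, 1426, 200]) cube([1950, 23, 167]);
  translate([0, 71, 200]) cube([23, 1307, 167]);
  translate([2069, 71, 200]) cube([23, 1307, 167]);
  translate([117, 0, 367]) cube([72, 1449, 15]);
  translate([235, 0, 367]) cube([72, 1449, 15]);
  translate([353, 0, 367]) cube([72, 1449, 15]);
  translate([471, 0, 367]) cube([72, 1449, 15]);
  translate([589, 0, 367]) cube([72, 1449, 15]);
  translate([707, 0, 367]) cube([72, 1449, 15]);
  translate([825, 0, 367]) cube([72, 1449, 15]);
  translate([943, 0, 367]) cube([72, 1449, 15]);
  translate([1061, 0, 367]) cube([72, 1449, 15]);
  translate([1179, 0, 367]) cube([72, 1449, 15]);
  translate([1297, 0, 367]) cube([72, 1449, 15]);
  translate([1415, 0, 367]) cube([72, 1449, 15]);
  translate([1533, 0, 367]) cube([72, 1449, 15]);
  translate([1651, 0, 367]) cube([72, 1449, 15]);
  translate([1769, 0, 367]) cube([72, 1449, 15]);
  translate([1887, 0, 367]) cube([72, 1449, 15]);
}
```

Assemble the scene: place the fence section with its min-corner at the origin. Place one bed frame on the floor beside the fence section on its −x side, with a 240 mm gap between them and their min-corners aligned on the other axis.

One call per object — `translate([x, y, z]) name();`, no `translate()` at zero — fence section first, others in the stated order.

fence_section();
translate([-2332, 0, 0]) bed_frame();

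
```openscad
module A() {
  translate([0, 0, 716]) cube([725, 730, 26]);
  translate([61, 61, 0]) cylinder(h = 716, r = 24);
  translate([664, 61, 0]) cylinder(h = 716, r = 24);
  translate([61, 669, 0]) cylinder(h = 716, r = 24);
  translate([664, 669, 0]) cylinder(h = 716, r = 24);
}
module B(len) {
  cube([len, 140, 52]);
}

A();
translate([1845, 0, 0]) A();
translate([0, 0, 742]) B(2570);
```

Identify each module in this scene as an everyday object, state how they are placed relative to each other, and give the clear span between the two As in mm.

A is a table. B is a beam. A beam spans the tops of two tables. The clear span between the two tables is 1120 mm.

Second table starts at x = 1845; first ends at x = 725; clear span = 1845 − 725 = 1120 mm.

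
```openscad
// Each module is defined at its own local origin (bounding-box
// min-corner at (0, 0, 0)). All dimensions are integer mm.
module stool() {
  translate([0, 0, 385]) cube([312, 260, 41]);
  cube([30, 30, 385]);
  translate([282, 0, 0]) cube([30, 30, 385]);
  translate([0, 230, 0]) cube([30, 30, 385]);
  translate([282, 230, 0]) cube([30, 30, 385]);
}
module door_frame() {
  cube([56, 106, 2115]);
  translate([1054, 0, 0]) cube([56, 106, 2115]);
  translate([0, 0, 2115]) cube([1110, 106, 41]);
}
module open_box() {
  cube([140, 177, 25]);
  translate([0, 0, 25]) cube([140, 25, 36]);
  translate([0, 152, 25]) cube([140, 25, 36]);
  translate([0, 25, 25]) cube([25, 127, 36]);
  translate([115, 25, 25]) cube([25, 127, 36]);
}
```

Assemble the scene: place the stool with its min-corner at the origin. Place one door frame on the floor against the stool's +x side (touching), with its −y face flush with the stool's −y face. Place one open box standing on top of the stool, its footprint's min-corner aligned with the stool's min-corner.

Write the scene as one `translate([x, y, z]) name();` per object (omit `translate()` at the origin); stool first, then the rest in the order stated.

stool();
translate([312, 0, 0]) door_frame();
translate([0, 0, 426]) open_box();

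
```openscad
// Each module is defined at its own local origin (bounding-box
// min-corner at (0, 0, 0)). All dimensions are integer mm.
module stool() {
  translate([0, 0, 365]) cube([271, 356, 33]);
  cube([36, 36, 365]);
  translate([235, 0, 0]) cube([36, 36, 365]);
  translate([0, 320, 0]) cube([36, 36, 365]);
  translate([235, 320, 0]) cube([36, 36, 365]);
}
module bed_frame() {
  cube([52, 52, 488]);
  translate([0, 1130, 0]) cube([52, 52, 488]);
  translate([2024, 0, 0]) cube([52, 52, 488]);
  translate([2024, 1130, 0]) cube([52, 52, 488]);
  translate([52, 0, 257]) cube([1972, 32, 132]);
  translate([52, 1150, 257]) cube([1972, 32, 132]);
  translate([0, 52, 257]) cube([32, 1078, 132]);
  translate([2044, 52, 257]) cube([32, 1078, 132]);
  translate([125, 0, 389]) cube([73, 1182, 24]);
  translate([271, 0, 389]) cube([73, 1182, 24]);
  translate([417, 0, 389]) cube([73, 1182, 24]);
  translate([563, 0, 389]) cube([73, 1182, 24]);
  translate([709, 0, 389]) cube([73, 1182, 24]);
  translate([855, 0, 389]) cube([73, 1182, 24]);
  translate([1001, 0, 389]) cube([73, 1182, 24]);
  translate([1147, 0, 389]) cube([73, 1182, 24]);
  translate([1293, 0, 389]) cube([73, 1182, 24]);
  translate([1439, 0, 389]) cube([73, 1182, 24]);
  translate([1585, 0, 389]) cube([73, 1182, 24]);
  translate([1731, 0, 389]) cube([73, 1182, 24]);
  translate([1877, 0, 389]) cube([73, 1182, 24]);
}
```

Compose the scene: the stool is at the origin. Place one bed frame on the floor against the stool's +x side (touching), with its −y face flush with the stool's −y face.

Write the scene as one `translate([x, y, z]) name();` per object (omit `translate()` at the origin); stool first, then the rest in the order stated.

stool();
translate([271, 0, 0]) bed_frame();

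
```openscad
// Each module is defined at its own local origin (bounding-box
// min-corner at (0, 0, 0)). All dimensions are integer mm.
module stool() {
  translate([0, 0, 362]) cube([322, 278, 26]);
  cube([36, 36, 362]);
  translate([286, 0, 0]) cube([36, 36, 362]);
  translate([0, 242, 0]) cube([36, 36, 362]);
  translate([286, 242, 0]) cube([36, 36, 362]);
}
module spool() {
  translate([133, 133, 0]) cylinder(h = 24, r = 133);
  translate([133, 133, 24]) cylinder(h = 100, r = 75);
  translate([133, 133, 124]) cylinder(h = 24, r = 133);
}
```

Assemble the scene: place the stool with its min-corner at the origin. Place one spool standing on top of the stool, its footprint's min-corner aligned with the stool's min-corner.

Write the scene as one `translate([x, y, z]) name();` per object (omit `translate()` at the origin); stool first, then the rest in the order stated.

stool();
translate([0, 0, 388]) spool();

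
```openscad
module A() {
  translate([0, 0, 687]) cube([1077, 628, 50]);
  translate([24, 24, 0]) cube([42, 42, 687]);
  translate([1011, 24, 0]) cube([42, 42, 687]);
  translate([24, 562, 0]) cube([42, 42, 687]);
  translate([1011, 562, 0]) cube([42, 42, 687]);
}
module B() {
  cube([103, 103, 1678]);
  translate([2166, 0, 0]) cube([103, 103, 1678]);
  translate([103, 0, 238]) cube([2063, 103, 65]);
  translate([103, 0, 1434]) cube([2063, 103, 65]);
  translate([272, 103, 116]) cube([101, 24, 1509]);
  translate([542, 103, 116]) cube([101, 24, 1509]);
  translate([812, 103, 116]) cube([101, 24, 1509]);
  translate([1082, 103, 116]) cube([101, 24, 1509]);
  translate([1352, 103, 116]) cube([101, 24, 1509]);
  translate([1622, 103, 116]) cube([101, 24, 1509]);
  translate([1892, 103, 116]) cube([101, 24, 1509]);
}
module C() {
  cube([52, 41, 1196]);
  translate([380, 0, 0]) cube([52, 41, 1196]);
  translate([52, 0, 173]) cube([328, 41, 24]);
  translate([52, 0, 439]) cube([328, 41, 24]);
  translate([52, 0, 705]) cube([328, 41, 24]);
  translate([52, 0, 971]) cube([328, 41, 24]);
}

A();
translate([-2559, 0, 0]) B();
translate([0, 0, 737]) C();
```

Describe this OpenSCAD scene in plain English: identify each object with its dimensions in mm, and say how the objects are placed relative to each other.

A is a table: top 1077 mm (x) × 628 mm (y), 50 mm thick, upper face at z = 737 mm, on four 42×42 mm square legs, each inset 24 mm from the nearest pair of top edges, running from z = 0 to the bottom of the top.

B is a fence section. Two 103×103 mm posts, 1678 mm tall, stand on the floor with a clear span of 2063 mm between their inner faces. Two horizontal rails of 103×65 mm section span the gap between the posts with their undersides at z = 238 mm and z = 1434 mm, flush with the posts' −y face. 7 pickets, each 101 mm wide, 24 mm thick and 1509 mm tall, are fixed to the +y face of the rails with their bottoms at z = 116 mm, evenly spaced across the span with equal gaps (rounded down to the nearest mm) at the −x end and between each pair — any rounding remainder accumulates at the +x end.

C is a straight ladder. Two 52×41 mm vertical rails, 1196 mm tall, stand 432 mm apart (outside-to-outside) with their front faces coplanar on the −y side. 4 rungs, each 41 mm deep and 24 mm tall, span between the inner faces of the rails, front faces flush with the rails. The lowest rung's underside is at z = 173 mm and rungs are spaced 266 mm apart (underside to underside).

The fence section is on the floor beside the table on its −x side. The ladder is on top of the table.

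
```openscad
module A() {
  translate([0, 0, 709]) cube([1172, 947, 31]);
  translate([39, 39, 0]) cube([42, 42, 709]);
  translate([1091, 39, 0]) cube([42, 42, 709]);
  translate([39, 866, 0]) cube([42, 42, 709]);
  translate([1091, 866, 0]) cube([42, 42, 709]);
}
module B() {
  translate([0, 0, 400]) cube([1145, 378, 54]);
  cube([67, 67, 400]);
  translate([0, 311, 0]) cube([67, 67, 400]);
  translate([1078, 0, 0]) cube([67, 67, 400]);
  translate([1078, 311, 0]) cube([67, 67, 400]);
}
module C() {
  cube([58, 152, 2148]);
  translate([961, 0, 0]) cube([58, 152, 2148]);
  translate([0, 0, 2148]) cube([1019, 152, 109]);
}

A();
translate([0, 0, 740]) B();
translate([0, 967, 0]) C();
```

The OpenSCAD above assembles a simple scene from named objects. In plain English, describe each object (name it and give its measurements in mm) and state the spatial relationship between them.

A is a table with a 1172×947 mm rectangular top, 31 mm thick, top surface at z = 740 mm, supported by four 42×42 mm square legs, each inset 39 mm from the nearest pair of top edges, running from the floor.

B is a long wooden bench with a 1145 mm (x) × 378 mm (y) seat, 54 mm thick, its top surface 454 mm above the floor. Four 67 mm square legs at the seat corners, flush with the edges, run from z = 0 to the seat underside.

C is a rectangular door frame: two vertical jambs of 58×152 mm section, 2148 mm tall, with a clear opening 903 mm wide between their inner faces. A header 109 mm tall and 152 mm deep lies on top of the jambs and spans the full outside width.

The bench is on top of the table. The door frame is on the floor beside the table on its +y side.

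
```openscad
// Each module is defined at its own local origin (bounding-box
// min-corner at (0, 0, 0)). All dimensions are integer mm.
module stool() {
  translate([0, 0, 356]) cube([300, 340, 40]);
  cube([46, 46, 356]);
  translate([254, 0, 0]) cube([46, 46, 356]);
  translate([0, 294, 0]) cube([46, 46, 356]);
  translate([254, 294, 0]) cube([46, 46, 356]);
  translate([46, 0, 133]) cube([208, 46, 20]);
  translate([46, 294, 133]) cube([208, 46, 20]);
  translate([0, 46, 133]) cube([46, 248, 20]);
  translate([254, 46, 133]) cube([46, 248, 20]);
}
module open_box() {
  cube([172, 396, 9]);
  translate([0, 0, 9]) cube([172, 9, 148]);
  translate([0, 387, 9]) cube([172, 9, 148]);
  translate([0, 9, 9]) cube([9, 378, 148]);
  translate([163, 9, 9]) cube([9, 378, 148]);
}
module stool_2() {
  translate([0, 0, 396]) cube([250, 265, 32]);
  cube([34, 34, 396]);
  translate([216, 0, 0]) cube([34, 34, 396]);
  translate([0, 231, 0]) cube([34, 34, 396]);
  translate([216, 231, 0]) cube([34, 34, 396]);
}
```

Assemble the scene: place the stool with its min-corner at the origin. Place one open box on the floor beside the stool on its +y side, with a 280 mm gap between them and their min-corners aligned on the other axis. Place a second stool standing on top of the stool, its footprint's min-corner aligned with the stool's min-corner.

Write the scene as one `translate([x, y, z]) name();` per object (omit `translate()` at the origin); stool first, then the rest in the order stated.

stool();
translate([0, 620, 0]) open_box();
translate([0, 0, 396]) stool_2();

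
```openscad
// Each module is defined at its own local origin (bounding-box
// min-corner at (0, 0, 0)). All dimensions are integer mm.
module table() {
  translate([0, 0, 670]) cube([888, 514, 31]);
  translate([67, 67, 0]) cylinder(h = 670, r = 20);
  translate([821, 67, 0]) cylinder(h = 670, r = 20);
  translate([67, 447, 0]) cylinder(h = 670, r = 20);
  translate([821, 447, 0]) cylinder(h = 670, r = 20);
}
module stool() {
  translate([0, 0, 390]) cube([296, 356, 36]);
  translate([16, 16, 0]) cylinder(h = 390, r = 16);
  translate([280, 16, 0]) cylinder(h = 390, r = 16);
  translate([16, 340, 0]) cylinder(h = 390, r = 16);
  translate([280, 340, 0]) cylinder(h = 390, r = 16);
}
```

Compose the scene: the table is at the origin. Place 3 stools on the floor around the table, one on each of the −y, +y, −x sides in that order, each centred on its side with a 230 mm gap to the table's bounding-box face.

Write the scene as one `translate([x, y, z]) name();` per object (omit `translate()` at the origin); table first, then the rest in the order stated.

table();
translate([296, -586, 0]) stool();
translate([296, 744, 0]) stool();
translate([-526, 79, 0]) stool();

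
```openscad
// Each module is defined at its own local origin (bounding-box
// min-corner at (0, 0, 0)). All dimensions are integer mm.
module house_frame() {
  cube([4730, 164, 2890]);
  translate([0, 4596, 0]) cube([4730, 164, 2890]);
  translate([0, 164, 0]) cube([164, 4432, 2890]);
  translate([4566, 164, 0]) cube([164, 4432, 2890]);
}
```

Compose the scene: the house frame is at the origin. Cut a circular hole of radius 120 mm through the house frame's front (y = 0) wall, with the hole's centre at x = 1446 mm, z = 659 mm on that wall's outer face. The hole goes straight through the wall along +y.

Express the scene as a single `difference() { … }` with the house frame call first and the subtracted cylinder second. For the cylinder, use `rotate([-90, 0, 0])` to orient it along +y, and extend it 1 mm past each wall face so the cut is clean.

difference() {
  house_frame();
  translate([1446, -1, 659]) rotate([-90, 0, 0]) cylinder(h = 166, r = 120);
}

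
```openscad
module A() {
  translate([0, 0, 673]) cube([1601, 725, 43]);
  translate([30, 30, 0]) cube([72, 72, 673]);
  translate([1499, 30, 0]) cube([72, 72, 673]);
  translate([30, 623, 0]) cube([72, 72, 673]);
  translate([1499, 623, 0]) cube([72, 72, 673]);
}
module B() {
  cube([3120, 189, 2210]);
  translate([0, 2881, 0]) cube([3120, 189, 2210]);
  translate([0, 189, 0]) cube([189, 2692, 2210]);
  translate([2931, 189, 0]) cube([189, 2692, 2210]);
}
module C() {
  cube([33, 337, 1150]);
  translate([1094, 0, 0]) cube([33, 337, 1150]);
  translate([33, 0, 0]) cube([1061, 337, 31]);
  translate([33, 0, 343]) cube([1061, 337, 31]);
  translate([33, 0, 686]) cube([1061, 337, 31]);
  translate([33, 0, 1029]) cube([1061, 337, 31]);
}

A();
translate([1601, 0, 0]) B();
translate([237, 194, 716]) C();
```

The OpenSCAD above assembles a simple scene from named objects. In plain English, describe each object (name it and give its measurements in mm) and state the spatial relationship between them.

A is a rectangular dining table. The top is 1601×725×43 mm with its upper surface at z = 716 mm. It stands on four 72×72 mm square legs, each inset 30 mm from the nearest pair of top edges, running from the floor to the underside of the top.

B is the wall frame of a small rectangular building: four walls, each 2210 mm tall and 189 mm thick, enclosing a footprint 3120 mm (x) by 3070 mm (y) outside-to-outside, with no floor or roof. The front and back walls (the −y and +y sides) span the full width; the two side walls fit between them.

C is an open bookshelf. Two side panels, each 33 mm thick, 337 mm deep and 1150 mm tall, stand 1127 mm apart (outside-to-outside). Between them sit 4 shelves, each 31 mm thick and 337 mm deep, spanning the full gap between the sides. The bottom shelf rests on the floor (its underside at z = 0) and the clear gap between one shelf's top and the next shelf's underside is 312 mm.

The house frame is against the table's +x side, with their −y faces flush. The bookshelf is on top of the table, centred.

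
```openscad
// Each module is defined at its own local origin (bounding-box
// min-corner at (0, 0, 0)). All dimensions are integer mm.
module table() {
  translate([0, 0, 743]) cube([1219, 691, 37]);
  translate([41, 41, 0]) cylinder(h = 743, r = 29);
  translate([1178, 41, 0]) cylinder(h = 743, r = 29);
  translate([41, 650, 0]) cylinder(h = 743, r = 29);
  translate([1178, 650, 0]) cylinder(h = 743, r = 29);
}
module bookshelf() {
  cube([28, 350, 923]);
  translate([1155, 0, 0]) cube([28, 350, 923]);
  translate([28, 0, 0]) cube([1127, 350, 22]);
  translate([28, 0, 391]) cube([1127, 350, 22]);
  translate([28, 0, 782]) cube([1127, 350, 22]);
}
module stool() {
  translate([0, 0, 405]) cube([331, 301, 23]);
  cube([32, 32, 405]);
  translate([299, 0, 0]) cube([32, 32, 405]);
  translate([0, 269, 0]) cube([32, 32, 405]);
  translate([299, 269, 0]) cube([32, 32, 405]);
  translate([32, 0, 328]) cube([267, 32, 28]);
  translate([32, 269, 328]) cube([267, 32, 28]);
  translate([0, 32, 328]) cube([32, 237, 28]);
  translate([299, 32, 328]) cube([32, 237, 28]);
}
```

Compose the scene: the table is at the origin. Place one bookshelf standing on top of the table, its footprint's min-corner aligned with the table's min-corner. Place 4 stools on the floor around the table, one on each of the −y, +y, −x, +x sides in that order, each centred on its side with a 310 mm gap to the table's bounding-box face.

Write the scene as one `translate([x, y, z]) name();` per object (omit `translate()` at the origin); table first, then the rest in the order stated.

table();
translate([0, 0, 780]) bookshelf();
translate([444, -611, 0]) stool();
translate([444, 1001, 0]) stool();
translate([-641, 195, 0]) stool();
translate([1529, 195, 0]) stool();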